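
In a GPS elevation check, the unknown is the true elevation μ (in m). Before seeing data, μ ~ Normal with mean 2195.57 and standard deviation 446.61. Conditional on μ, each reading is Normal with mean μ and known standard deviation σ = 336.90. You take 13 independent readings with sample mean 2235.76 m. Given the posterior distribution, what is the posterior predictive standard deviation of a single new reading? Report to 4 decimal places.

349.0936

For Normal data with known variance σ², a Normal(μ₀, σ₀²) prior on μ is conjugate. Posterior precision = 1/σ₀² + n/σ²; posterior mean is the precision-weighted average of μ₀ and x̄.
σ₀² = 446.61² = 199460.4921, σ² = 336.90² = 113501.61; σ² + n·σ₀² = 113501.61 + 13·199460.4921 = 2706488.0073.
Posterior precision = 1/σ₀² + n/σ² = 1/199460.4921 + 13/113501.61 = (σ² + n·σ₀²)/(σ₀²σ²) = 2706488.0073/(199460.4921·113501.61); posterior variance σₙ² = σ₀²σ²/(σ² + n·σ₀²) = 199460.4921·113501.61/2706488.0073 = 8364.746832.
Predictive variance for one new observation = σₙ² + σ² = 199460.4921·113501.61/2706488.0073 + 113501.61 = σ²·(σ₀² + 2706488.0073)/2706488.0073 = 113501.61·2905948.4994/2706488.0073 = 121866.356832; SD = √(113501.61·2905948.4994/2706488.0073) = 349.0936.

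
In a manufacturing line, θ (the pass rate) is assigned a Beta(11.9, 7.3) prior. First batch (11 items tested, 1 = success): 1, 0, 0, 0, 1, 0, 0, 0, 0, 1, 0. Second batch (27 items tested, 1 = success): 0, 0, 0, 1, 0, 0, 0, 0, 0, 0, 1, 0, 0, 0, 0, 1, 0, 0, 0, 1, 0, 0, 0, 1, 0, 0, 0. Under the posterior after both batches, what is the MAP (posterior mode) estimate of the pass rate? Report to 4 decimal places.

0.3424

The Beta prior is conjugate to a Binomial/Bernoulli likelihood; the update adds successes to α and failures to β.
After batch 1: Beta(11.9+3, 7.3+8) = Beta(14.9, 15.3).
After batch 2: Beta(14.9+5, 15.3+22) = Beta(19.9, 37.3).
Mode of Beta(a,b) for a,b>1 is (a−1)/(a+b−2) = 18.9/55.2 = 0.3424.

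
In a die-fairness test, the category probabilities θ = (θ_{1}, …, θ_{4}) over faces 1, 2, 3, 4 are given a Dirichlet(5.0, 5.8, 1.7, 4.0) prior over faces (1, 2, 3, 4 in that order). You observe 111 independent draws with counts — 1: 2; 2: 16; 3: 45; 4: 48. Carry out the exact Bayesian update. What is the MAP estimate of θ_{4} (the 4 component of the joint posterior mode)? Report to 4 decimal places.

The Dirichlet prior is conjugate to the Multinomial likelihood: each posterior αⱼ = prior αⱼ + observed count nⱼ.
Posterior concentration: (7.0, 21.8, 46.7, 52.0), total = 127.5.
Joint mode component: (α_{4}−1)/(Σα−K) = 51.0/123.5 = 0.4130.

0.4130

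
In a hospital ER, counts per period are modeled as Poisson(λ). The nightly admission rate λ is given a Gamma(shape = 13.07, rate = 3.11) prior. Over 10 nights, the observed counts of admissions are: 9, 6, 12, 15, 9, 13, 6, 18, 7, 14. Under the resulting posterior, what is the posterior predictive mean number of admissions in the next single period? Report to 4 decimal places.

9.3112

With a Gamma(shape α, rate β) prior, the Poisson likelihood is conjugate: the posterior is Gamma(α + ΣXᵢ, β + n).
Sum of counts S = 109 over n = 10 nights.
Posterior: Gamma(α+S, β+n) = Gamma(13.07+109, 3.11+10) = Gamma(122.07, 13.11).
The predictive distribution for one future period is NegBinom with mean α/β = 9.3112.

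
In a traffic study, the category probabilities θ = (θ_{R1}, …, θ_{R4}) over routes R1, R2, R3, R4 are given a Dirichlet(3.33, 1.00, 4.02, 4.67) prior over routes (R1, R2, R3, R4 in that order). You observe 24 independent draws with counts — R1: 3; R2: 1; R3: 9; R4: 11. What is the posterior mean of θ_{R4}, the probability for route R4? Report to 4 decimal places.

The Dirichlet prior is conjugate to the Multinomial likelihood: each posterior αⱼ = prior αⱼ + observed count nⱼ.
Posterior concentration: (6.33, 2.00, 13.02, 15.67), total = 37.02.
E[θ_{R4}|data] = α_{R4}/Σα = 15.67/37.02 = 0.4233.

0.4233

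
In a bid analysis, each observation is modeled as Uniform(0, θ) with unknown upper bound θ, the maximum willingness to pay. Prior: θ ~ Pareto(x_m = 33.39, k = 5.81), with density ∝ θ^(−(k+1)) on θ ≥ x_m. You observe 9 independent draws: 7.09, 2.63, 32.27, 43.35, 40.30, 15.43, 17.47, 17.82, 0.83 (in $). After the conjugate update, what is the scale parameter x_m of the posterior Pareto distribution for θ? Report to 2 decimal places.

43.35

A Pareto(scale x_m, shape k) prior on the upper bound θ of Uniform(0, θ) is conjugate: posterior is Pareto(max(x_m, max xᵢ), k + n).
Sample maximum = 43.35; prior scale x_m = 33.39 → posterior scale = max = 43.35.
Posterior shape = 5.81 + 9 = 14.81.
Posterior scale x_m = 43.35.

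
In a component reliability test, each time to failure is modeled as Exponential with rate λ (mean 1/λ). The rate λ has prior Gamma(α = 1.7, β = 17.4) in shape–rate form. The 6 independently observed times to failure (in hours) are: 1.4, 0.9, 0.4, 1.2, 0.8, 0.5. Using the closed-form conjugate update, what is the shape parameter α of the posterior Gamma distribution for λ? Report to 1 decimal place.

With a Gamma(shape α, rate β) prior on the exponential rate λ, the posterior after n observations with total T = Σxᵢ is Gamma(α+n, β+T).
Sum of observations T = 5.2 hours; n = 6.
Posterior: Gamma(1.7+6, 17.4+5.2) = Gamma(7.7, 22.6).
Posterior α = 7.7.

7.7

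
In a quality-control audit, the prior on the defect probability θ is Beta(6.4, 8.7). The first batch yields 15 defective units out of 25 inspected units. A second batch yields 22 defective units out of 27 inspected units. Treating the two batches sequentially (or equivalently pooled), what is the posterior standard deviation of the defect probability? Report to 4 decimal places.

0.0579

The Beta prior is conjugate to a Binomial/Bernoulli likelihood; the update adds successes to α and failures to β.
After batch 1: Beta(6.4+15, 8.7+10) = Beta(21.4, 18.7).
After batch 2: Beta(21.4+22, 18.7+5) = Beta(43.4, 23.7).
Var = αβ/((α+β)²(α+β+1)) = 43.4·23.7/(67.1²·68.1) = 0.00335464; SD = √0.00335464 = 0.0579.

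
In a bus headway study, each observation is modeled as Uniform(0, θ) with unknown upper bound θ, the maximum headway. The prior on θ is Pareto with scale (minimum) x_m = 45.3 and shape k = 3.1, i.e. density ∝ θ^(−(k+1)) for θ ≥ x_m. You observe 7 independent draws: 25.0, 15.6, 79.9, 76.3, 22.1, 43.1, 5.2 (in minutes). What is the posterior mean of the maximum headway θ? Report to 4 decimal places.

A Pareto(scale x_m, shape k) prior on the upper bound θ of Uniform(0, θ) is conjugate: posterior is Pareto(max(x_m, max xᵢ), k + n).
Sample maximum = 79.9; prior scale x_m = 45.3 → posterior scale = max = 79.9.
Posterior shape = 3.1 + 7 = 10.1.
E[θ|data] = k·x_m/(k−1) = 10.1·79.9/9.1 = 88.6802.

88.6802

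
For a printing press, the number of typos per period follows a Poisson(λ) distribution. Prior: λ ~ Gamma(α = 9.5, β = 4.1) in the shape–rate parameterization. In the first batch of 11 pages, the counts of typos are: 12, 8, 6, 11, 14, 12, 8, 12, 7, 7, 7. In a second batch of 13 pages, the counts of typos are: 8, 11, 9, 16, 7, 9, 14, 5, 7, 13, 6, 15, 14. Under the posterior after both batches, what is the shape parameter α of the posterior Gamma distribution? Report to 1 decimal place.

With a Gamma(shape α, rate β) prior, the Poisson likelihood is conjugate: the posterior is Gamma(α + ΣXᵢ, β + n).
Batch 1: sum of counts S = 104 over n = 11 pages.
After batch 1: Gamma(α+S, β+n) = Gamma(9.5+104, 4.1+11) = Gamma(113.5, 15.1).
Batch 2: sum of counts S = 134 over n = 13 pages.
After batch 2: Gamma(α+S, β+n) = Gamma(113.5+134, 15.1+13) = Gamma(247.5, 28.1).
Posterior α = 247.5.

247.5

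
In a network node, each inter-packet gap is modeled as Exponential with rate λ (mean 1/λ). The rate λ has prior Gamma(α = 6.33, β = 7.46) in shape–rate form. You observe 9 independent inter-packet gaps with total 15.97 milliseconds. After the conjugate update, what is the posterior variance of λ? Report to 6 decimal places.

0.027925

With a Gamma(shape α, rate β) prior on the exponential rate λ, the posterior after n observations with total T = Σxᵢ is Gamma(α+n, β+T).
Posterior: Gamma(6.33+9, 7.46+15.97) = Gamma(15.33, 23.43).
Var = α/β² = 0.027925.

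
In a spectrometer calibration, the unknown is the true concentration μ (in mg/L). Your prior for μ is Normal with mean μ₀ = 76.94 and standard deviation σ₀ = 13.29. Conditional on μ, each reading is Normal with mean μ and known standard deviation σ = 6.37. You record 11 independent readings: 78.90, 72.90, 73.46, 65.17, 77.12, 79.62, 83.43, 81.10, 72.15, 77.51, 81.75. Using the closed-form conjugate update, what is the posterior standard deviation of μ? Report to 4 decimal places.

For Normal data with known variance σ², a Normal(μ₀, σ₀²) prior on μ is conjugate. Posterior precision = 1/σ₀² + n/σ²; posterior mean is the precision-weighted average of μ₀ and x̄.
σ₀² = 13.29² = 176.6241, σ² = 6.37² = 40.5769; σ² + n·σ₀² = 40.5769 + 11·176.6241 = 1983.442.
Posterior precision = 1/σ₀² + n/σ² = 1/176.6241 + 11/40.5769 = (σ² + n·σ₀²)/(σ₀²σ²) = 1983.442/(176.6241·40.5769); posterior variance σₙ² = σ₀²σ²/(σ² + n·σ₀²) = 176.6241·40.5769/1983.442 = 3.613344.
Posterior SD = √σₙ² = √(176.6241·40.5769/1983.442) = 1.9009.

1.9009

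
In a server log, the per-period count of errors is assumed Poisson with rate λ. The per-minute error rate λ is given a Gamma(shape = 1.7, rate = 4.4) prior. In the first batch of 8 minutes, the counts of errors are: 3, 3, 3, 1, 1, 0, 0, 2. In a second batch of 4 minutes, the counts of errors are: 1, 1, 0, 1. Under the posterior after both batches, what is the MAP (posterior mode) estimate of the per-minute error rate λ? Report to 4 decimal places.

With a Gamma(shape α, rate β) prior, the Poisson likelihood is conjugate: the posterior is Gamma(α + ΣXᵢ, β + n).
Batch 1: sum of counts S = 13 over n = 8 minutes.
After batch 1: Gamma(α+S, β+n) = Gamma(1.7+13, 4.4+8) = Gamma(14.7, 12.4).
Batch 2: sum of counts S = 3 over n = 4 minutes.
After batch 2: Gamma(α+S, β+n) = Gamma(14.7+3, 12.4+4) = Gamma(17.7, 16.4).
Mode of Gamma(α,β) for α≥1 is (α−1)/β = 16.7/16.4 = 1.0183.

1.0183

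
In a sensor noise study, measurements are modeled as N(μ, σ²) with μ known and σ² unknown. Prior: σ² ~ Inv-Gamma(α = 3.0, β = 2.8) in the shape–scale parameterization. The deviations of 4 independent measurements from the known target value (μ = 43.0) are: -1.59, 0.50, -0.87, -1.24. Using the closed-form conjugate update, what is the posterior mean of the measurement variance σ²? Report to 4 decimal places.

1.3341

With known mean μ and an Inverse-Gamma(α, β) prior on σ², the Normal likelihood is conjugate: posterior is Inv-Gamma(α + n/2, β + Σ(xᵢ−μ)²/2).
Σ(xᵢ−μ)² = (-1.59)² + (0.50)² + (-0.87)² + (-1.24)² = 5.0726.
Posterior: Inv-Gamma(3.0 + 4/2, 2.8 + 5.0726/2) = Inv-Gamma(5.00, 5.33630).
E[σ²|data] = β/(α−1) = 5.33630/4.00 = 1.3341.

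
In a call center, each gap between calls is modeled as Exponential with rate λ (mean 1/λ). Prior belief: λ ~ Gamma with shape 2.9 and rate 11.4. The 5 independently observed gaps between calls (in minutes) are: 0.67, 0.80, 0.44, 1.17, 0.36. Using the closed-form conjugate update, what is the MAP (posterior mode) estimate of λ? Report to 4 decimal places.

With a Gamma(shape α, rate β) prior on the exponential rate λ, the posterior after n observations with total T = Σxᵢ is Gamma(α+n, β+T).
Sum of observations T = 3.44 minutes; n = 5.
Posterior: Gamma(2.9+5, 11.4+3.44) = Gamma(7.9, 14.84).
Mode = (α−1)/β = 0.4650.

0.4650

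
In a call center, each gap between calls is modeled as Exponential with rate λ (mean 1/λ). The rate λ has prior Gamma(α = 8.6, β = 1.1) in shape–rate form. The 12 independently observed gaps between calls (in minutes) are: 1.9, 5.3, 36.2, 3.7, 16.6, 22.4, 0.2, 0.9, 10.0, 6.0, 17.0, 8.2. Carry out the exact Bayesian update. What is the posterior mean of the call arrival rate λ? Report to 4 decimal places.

With a Gamma(shape α, rate β) prior on the exponential rate λ, the posterior after n observations with total T = Σxᵢ is Gamma(α+n, β+T).
Sum of observations T = 128.4 minutes; n = 12.
Posterior: Gamma(8.6+12, 1.1+128.4) = Gamma(20.6, 129.5).
Posterior mean of λ = α/β = 20.6/129.5 = 0.1591.

0.1591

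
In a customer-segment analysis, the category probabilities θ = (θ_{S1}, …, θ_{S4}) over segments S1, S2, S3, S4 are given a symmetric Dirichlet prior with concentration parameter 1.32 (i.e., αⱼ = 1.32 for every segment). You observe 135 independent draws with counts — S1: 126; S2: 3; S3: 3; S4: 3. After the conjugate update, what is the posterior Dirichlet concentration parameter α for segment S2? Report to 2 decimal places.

4.32

The Dirichlet prior is conjugate to the Multinomial likelihood: each posterior αⱼ = prior αⱼ + observed count nⱼ.
Posterior concentration: (127.32, 4.32, 4.32, 4.32), total = 140.28.
α_{S2} = 1.32 + 3 = 4.32.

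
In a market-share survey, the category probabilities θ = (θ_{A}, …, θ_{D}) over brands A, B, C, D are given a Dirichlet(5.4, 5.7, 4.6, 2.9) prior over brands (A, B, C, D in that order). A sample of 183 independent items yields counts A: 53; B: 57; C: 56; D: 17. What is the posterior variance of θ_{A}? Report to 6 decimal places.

The Dirichlet prior is conjugate to the Multinomial likelihood: each posterior αⱼ = prior αⱼ + observed count nⱼ.
Posterior concentration: (58.4, 62.7, 60.6, 19.9), total = 201.6.
Var[θ_j] = α_j(Σα−α_j)/((Σα)²(Σα+1)) = 58.4·143.2/(201.6²·202.6) = 0.001016.

0.001016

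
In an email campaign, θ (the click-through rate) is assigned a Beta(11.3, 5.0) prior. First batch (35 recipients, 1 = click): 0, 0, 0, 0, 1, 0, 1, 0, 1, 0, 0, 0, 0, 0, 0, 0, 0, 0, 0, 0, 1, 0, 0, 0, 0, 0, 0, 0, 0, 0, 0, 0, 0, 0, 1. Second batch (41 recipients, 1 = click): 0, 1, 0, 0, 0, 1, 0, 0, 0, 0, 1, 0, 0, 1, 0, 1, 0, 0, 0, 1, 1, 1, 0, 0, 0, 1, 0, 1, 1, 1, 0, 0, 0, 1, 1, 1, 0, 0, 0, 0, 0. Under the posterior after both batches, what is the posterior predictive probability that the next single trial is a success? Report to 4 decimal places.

The Beta prior is conjugate to a Binomial/Bernoulli likelihood; the update adds successes to α and failures to β.
After batch 1: Beta(11.3+5, 5.0+30) = Beta(16.3, 35.0).
After batch 2: Beta(16.3+15, 35.0+26) = Beta(31.3, 61.0).
For a single future Bernoulli trial, P(success | data) = α/(α+β) = 0.3391.

0.3391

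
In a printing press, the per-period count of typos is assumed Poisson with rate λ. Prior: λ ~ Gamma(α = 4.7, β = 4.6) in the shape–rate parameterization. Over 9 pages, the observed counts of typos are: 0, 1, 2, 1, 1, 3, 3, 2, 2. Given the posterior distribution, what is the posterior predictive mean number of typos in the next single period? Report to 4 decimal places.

With a Gamma(shape α, rate β) prior, the Poisson likelihood is conjugate: the posterior is Gamma(α + ΣXᵢ, β + n).
Sum of counts S = 15 over n = 9 pages.
Posterior: Gamma(α+S, β+n) = Gamma(4.7+15, 4.6+9) = Gamma(19.7, 13.6).
The predictive distribution for one future period is NegBinom with mean α/β = 1.4485.

1.4485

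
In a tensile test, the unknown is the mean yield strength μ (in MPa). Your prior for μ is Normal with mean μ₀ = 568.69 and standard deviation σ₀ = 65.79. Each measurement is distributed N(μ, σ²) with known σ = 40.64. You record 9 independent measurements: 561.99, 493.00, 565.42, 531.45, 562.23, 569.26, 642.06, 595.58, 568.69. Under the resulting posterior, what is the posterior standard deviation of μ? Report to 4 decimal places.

13.2683

For Normal data with known variance σ², a Normal(μ₀, σ₀²) prior on μ is conjugate. Posterior precision = 1/σ₀² + n/σ²; posterior mean is the precision-weighted average of μ₀ and x̄.
σ₀² = 65.79² = 4328.3241, σ² = 40.64² = 1651.6096; σ² + n·σ₀² = 1651.6096 + 9·4328.3241 = 40606.5265.
Posterior precision = 1/σ₀² + n/σ² = 1/4328.3241 + 9/1651.6096 = (σ² + n·σ₀²)/(σ₀²σ²) = 40606.5265/(4328.3241·1651.6096); posterior variance σₙ² = σ₀²σ²/(σ² + n·σ₀²) = 4328.3241·1651.6096/40606.5265 = 176.048095.
Posterior SD = √σₙ² = √(4328.3241·1651.6096/40606.5265) = 13.2683.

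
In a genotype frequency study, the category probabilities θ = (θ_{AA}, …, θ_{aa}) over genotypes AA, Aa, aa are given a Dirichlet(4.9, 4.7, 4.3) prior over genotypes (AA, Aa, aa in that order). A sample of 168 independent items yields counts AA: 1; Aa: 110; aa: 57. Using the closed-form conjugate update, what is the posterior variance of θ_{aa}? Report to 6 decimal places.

0.001222

The Dirichlet prior is conjugate to the Multinomial likelihood: each posterior αⱼ = prior αⱼ + observed count nⱼ.
Posterior concentration: (5.9, 114.7, 61.3), total = 181.9.
Var[θ_j] = α_j(Σα−α_j)/((Σα)²(Σα+1)) = 61.3·120.6/(181.9²·182.9) = 0.001222.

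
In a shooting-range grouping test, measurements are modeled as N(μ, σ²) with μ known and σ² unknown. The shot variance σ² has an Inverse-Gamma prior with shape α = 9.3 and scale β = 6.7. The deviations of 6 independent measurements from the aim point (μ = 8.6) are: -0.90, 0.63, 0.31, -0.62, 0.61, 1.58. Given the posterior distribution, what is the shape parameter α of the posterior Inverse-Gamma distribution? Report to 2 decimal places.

12.30

With known mean μ and an Inverse-Gamma(α, β) prior on σ², the Normal likelihood is conjugate: posterior is Inv-Gamma(α + n/2, β + Σ(xᵢ−μ)²/2).
Σ(xᵢ−μ)² = (-0.90)² + (0.63)² + (0.31)² + (-0.62)² + (0.61)² + (1.58)² = 4.5559.
Posterior: Inv-Gamma(9.3 + 6/2, 6.7 + 4.5559/2) = Inv-Gamma(12.30, 8.97795).
Posterior α = 12.30.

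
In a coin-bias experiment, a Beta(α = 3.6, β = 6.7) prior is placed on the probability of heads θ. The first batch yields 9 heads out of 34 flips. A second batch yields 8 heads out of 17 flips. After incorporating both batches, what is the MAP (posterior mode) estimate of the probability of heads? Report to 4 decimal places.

0.3305

The Beta prior is conjugate to a Binomial/Bernoulli likelihood; the update adds successes to α and failures to β.
After batch 1: Beta(3.6+9, 6.7+25) = Beta(12.6, 31.7).
After batch 2: Beta(12.6+8, 31.7+9) = Beta(20.6, 40.7).
Mode of Beta(a,b) for a,b>1 is (a−1)/(a+b−2) = 19.6/59.3 = 0.3305.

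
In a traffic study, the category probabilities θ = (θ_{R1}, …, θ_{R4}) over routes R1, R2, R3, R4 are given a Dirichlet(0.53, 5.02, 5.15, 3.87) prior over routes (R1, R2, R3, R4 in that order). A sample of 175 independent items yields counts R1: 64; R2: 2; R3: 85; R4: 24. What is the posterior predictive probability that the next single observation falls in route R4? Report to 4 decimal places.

The Dirichlet prior is conjugate to the Multinomial likelihood: each posterior αⱼ = prior αⱼ + observed count nⱼ.
Posterior concentration: (64.53, 7.02, 90.15, 27.87), total = 189.57.
P(next = R4 | data) = α_{R4}/Σα = 0.1470.

0.1470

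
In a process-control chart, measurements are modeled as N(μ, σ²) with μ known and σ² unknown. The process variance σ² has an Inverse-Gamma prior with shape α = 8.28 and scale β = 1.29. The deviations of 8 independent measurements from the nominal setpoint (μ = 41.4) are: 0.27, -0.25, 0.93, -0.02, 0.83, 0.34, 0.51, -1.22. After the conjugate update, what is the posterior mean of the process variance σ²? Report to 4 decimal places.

With known mean μ and an Inverse-Gamma(α, β) prior on σ², the Normal likelihood is conjugate: posterior is Inv-Gamma(α + n/2, β + Σ(xᵢ−μ)²/2).
Σ(xᵢ−μ)² = (0.27)² + (-0.25)² + (0.93)² + (-0.02)² + (0.83)² + (0.34)² + (0.51)² + (-1.22)² = 3.5537.
Posterior: Inv-Gamma(8.28 + 8/2, 1.29 + 3.5537/2) = Inv-Gamma(12.28, 3.06685).
E[σ²|data] = β/(α−1) = 3.06685/11.28 = 0.2719.

0.2719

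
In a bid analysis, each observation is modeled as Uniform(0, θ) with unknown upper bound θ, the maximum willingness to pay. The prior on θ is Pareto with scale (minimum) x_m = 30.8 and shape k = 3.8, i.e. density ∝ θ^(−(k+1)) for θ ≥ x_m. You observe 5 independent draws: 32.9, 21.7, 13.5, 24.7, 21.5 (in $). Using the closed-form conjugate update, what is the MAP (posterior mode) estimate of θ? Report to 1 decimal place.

32.9

A Pareto(scale x_m, shape k) prior on the upper bound θ of Uniform(0, θ) is conjugate: posterior is Pareto(max(x_m, max xᵢ), k + n).
Sample maximum = 32.9; prior scale x_m = 30.8 → posterior scale = max = 32.9.
Posterior shape = 3.8 + 5 = 8.8.
The Pareto density is decreasing on [x_m, ∞), so the mode is x_m = 32.9.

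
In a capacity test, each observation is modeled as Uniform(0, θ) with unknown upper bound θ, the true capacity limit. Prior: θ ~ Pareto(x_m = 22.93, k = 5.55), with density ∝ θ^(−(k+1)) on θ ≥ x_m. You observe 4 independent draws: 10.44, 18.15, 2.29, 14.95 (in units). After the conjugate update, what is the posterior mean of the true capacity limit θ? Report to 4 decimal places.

A Pareto(scale x_m, shape k) prior on the upper bound θ of Uniform(0, θ) is conjugate: posterior is Pareto(max(x_m, max xᵢ), k + n).
Sample maximum = 18.15; prior scale x_m = 22.93 → posterior scale = max = 22.93.
Posterior shape = 5.55 + 4 = 9.55.
E[θ|data] = k·x_m/(k−1) = 9.55·22.93/8.55 = 25.6119.

25.6119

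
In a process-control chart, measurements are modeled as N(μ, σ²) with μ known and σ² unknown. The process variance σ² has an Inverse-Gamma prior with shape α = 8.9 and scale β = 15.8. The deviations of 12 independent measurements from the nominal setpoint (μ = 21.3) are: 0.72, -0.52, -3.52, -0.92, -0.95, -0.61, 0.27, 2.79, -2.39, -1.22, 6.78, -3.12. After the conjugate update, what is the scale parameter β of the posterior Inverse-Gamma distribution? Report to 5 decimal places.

58.83025

With known mean μ and an Inverse-Gamma(α, β) prior on σ², the Normal likelihood is conjugate: posterior is Inv-Gamma(α + n/2, β + Σ(xᵢ−μ)²/2).
Σ(xᵢ−μ)² = (0.72)² + (-0.52)² + (-3.52)² + (-0.92)² + (-0.95)² + (-0.61)² + (0.27)² + (2.79)² + (-2.39)² + (-1.22)² + (6.78)² + (-3.12)² = 86.0605.
Posterior: Inv-Gamma(8.9 + 12/2, 15.8 + 86.0605/2) = Inv-Gamma(14.90, 58.83025).
Posterior β = 58.83025.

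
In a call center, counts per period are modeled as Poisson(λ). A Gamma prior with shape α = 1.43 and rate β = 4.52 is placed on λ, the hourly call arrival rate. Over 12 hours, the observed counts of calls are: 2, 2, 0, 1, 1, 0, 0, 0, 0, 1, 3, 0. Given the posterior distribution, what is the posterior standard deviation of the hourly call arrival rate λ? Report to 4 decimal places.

With a Gamma(shape α, rate β) prior, the Poisson likelihood is conjugate: the posterior is Gamma(α + ΣXᵢ, β + n).
Sum of counts S = 10 over n = 12 hours.
Posterior: Gamma(α+S, β+n) = Gamma(1.43+10, 4.52+12) = Gamma(11.43, 16.52).
SD = √α/β = √11.43/16.52 = 0.2047.

0.2047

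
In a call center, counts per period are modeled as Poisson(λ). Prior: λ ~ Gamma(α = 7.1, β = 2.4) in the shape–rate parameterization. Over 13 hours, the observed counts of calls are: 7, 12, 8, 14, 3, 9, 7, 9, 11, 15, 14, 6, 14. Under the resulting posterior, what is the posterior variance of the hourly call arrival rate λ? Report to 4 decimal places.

With a Gamma(shape α, rate β) prior, the Poisson likelihood is conjugate: the posterior is Gamma(α + ΣXᵢ, β + n).
Sum of counts S = 129 over n = 13 hours.
Posterior: Gamma(α+S, β+n) = Gamma(7.1+129, 2.4+13) = Gamma(136.1, 15.4).
Var = α/β² = 136.1/15.4² = 0.5739.

0.5739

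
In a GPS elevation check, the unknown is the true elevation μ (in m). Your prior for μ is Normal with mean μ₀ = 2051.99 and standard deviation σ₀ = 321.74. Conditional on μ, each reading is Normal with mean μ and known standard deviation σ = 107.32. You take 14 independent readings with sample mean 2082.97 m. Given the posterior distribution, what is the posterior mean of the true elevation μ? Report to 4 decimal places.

For Normal data with known variance σ², a Normal(μ₀, σ₀²) prior on μ is conjugate. Posterior precision = 1/σ₀² + n/σ²; posterior mean is the precision-weighted average of μ₀ and x̄.
n·x̄ = 14·2082.97 = 29161.58.
σ₀² = 321.74² = 103516.6276, σ² = 107.32² = 11517.5824; σ² + n·σ₀² = 11517.5824 + 14·103516.6276 = 1460750.3688.
Posterior mean = (μ₀/σ₀² + n·x̄/σ²)/(1/σ₀² + n/σ²) = (σ²·μ₀ + σ₀²·n·x̄)/(σ² + n·σ₀²) = (11517.5824·2051.99 + 103516.6276·29161.58)/1460750.3688 = 3042342380.996584/1460750.3688 = 2082.7257.

2082.7257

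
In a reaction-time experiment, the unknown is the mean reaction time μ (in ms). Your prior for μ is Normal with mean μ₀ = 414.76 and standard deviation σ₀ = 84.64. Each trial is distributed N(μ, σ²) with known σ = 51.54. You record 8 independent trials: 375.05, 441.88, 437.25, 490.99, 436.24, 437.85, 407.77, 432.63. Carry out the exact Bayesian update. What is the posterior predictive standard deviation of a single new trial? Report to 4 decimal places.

54.5317

For Normal data with known variance σ², a Normal(μ₀, σ₀²) prior on μ is conjugate. Posterior precision = 1/σ₀² + n/σ²; posterior mean is the precision-weighted average of μ₀ and x̄.
σ₀² = 84.64² = 7163.9296, σ² = 51.54² = 2656.3716; σ² + n·σ₀² = 2656.3716 + 8·7163.9296 = 59967.8084.
Posterior precision = 1/σ₀² + n/σ² = 1/7163.9296 + 8/2656.3716 = (σ² + n·σ₀²)/(σ₀²σ²) = 59967.8084/(7163.9296·2656.3716); posterior variance σₙ² = σ₀²σ²/(σ² + n·σ₀²) = 7163.9296·2656.3716/59967.8084 = 317.337912.
Predictive variance for one new observation = σₙ² + σ² = 7163.9296·2656.3716/59967.8084 + 2656.3716 = σ²·(σ₀² + 59967.8084)/59967.8084 = 2656.3716·67131.738/59967.8084 = 2973.709512; SD = √(2656.3716·67131.738/59967.8084) = 54.5317.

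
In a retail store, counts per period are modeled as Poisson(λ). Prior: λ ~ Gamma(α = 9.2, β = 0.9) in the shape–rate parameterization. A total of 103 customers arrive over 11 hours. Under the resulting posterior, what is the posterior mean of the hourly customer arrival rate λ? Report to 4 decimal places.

9.4286

With a Gamma(shape α, rate β) prior, the Poisson likelihood is conjugate: the posterior is Gamma(α + ΣXᵢ, β + n).
Posterior: Gamma(α+S, β+n) = Gamma(9.2+103, 0.9+11) = Gamma(112.2, 11.9).
Posterior mean = α/β = 112.2/11.9 = 9.4286.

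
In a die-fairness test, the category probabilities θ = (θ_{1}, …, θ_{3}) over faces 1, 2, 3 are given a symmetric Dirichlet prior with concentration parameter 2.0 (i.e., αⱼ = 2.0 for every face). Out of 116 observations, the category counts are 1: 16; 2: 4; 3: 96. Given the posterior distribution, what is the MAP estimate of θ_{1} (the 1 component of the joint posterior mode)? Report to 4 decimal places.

The Dirichlet prior is conjugate to the Multinomial likelihood: each posterior αⱼ = prior αⱼ + observed count nⱼ.
Posterior concentration: (18.0, 6.0, 98.0), total = 122.0.
Joint mode component: (α_{1}−1)/(Σα−K) = 17.0/119.0 = 0.1429.

0.1429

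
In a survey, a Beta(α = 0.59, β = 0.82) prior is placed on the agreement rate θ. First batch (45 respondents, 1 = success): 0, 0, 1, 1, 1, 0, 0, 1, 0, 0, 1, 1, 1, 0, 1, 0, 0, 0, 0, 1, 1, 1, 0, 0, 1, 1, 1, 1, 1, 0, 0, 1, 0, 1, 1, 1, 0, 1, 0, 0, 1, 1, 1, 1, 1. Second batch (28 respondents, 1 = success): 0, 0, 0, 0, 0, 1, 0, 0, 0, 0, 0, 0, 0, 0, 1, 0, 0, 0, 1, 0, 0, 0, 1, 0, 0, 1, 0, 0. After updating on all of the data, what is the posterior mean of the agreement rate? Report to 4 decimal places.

The Beta prior is conjugate to a Binomial/Bernoulli likelihood; the update adds successes to α and failures to β.
After batch 1: Beta(0.59+26, 0.82+19) = Beta(26.59, 19.82).
After batch 2: Beta(26.59+5, 19.82+23) = Beta(31.59, 42.82).
Posterior mean = α/(α+β) = 31.59/74.41 = 0.4245.

0.4245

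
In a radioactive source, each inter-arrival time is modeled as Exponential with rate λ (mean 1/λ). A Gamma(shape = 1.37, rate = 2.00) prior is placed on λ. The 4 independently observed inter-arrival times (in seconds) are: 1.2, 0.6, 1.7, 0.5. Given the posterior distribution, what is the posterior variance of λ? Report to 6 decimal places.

With a Gamma(shape α, rate β) prior on the exponential rate λ, the posterior after n observations with total T = Σxᵢ is Gamma(α+n, β+T).
Sum of observations T = 4.0 seconds; n = 4.
Posterior: Gamma(1.37+4, 2.00+4.0) = Gamma(5.37, 6.00).
Var = α/β² = 0.149167.

0.149167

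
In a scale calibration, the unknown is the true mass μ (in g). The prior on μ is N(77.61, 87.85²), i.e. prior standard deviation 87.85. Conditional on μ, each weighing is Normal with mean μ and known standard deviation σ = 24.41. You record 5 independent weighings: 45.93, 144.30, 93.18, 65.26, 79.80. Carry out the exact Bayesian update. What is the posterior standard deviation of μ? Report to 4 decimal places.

10.8332

For Normal data with known variance σ², a Normal(μ₀, σ₀²) prior on μ is conjugate. Posterior precision = 1/σ₀² + n/σ²; posterior mean is the precision-weighted average of μ₀ and x̄.
σ₀² = 87.85² = 7717.6225, σ² = 24.41² = 595.8481; σ² + n·σ₀² = 595.8481 + 5·7717.6225 = 39183.9606.
Posterior precision = 1/σ₀² + n/σ² = 1/7717.6225 + 5/595.8481 = (σ² + n·σ₀²)/(σ₀²σ²) = 39183.9606/(7717.6225·595.8481); posterior variance σₙ² = σ₀²σ²/(σ² + n·σ₀²) = 7717.6225·595.8481/39183.9606 = 117.357476.
Posterior SD = √σₙ² = √(7717.6225·595.8481/39183.9606) = 10.8332.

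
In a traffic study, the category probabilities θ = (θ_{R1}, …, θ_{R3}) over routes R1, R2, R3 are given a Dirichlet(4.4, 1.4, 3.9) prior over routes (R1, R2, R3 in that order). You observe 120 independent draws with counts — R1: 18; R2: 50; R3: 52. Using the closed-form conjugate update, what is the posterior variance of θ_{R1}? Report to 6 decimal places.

The Dirichlet prior is conjugate to the Multinomial likelihood: each posterior αⱼ = prior αⱼ + observed count nⱼ.
Posterior concentration: (22.4, 51.4, 55.9), total = 129.7.
Var[θ_j] = α_j(Σα−α_j)/((Σα)²(Σα+1)) = 22.4·107.3/(129.7²·130.7) = 0.001093.

0.001093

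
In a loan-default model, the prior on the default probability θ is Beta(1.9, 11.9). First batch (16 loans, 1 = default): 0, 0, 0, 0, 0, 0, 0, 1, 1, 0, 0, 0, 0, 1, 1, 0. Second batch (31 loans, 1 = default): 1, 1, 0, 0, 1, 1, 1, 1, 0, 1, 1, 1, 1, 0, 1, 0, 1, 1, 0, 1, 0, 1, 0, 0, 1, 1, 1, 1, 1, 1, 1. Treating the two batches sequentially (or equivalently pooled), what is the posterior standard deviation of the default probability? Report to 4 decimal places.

0.0634

The Beta prior is conjugate to a Binomial/Bernoulli likelihood; the update adds successes to α and failures to β.
After batch 1: Beta(1.9+4, 11.9+12) = Beta(5.9, 23.9).
After batch 2: Beta(5.9+22, 23.9+9) = Beta(27.9, 32.9).
Var = αβ/((α+β)²(α+β+1)) = 27.9·32.9/(60.8²·61.8) = 0.00401795; SD = √0.00401795 = 0.0634.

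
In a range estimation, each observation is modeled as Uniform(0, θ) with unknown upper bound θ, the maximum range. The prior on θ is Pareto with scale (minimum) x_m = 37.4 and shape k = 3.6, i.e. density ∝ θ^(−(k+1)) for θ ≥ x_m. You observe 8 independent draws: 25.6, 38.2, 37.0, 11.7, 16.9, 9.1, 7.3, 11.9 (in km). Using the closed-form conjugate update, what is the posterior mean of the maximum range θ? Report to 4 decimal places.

A Pareto(scale x_m, shape k) prior on the upper bound θ of Uniform(0, θ) is conjugate: posterior is Pareto(max(x_m, max xᵢ), k + n).
Sample maximum = 38.2; prior scale x_m = 37.4 → posterior scale = max = 38.2.
Posterior shape = 3.6 + 8 = 11.6.
E[θ|data] = k·x_m/(k−1) = 11.6·38.2/10.6 = 41.8038.

41.8038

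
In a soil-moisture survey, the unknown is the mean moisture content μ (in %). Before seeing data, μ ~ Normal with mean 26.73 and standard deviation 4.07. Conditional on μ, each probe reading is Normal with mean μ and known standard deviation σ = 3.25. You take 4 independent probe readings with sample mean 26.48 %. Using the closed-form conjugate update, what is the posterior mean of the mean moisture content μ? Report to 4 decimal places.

For Normal data with known variance σ², a Normal(μ₀, σ₀²) prior on μ is conjugate. Posterior precision = 1/σ₀² + n/σ²; posterior mean is the precision-weighted average of μ₀ and x̄.
n·x̄ = 4·26.48 = 105.92.
σ₀² = 4.07² = 16.5649, σ² = 3.25² = 10.5625; σ² + n·σ₀² = 10.5625 + 4·16.5649 = 76.8221.
Posterior mean = (μ₀/σ₀² + n·x̄/σ²)/(1/σ₀² + n/σ²) = (σ²·μ₀ + σ₀²·n·x̄)/(σ² + n·σ₀²) = (10.5625·26.73 + 16.5649·105.92)/76.8221 = 2036.889833/76.8221 = 26.5144.

26.5144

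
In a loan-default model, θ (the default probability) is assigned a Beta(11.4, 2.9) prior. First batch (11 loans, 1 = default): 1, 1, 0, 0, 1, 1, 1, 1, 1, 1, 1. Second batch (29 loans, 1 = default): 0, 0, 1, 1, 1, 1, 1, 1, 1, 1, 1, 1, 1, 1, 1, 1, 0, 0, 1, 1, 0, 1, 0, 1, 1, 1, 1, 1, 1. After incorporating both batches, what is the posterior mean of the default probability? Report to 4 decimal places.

0.7993

The Beta prior is conjugate to a Binomial/Bernoulli likelihood; the update adds successes to α and failures to β.
After batch 1: Beta(11.4+9, 2.9+2) = Beta(20.4, 4.9).
After batch 2: Beta(20.4+23, 4.9+6) = Beta(43.4, 10.9).
Posterior mean = α/(α+β) = 43.4/54.3 = 0.7993.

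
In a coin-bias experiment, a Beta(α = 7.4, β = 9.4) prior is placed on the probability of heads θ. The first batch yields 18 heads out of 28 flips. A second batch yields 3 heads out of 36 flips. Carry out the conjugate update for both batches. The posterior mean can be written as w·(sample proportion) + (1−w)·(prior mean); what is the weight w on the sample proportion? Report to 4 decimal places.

The Beta prior is conjugate to a Binomial/Bernoulli likelihood; the update adds successes to α and failures to β.
Total number of flips: n = 28 + 36 = 64.
Posterior mean = (α₀+k)/(α₀+β₀+n) = [n/(α₀+β₀+n)]·(k/n) + [(α₀+β₀)/(α₀+β₀+n)]·α₀/(α₀+β₀), so only n and the prior enter the weight.
The weight on the data is w = n/(α₀+β₀+n) = 64/(7.4+9.4+64) = 64/80.8 = 0.7921.

0.7921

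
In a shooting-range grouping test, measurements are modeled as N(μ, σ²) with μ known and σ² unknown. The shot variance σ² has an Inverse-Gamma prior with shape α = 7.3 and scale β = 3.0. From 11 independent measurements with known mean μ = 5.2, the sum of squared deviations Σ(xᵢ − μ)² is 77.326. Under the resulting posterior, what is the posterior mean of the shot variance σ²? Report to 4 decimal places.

3.5308

With known mean μ and an Inverse-Gamma(α, β) prior on σ², the Normal likelihood is conjugate: posterior is Inv-Gamma(α + n/2, β + Σ(xᵢ−μ)²/2).
Posterior: Inv-Gamma(7.3 + 11/2, 3.0 + 77.326/2) = Inv-Gamma(12.80, 41.6630).
E[σ²|data] = β/(α−1) = 41.6630/11.80 = 3.5308.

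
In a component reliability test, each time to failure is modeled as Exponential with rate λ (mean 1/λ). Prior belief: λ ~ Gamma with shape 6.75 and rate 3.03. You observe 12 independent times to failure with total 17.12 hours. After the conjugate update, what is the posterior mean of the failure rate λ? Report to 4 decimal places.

0.9305

With a Gamma(shape α, rate β) prior on the exponential rate λ, the posterior after n observations with total T = Σxᵢ is Gamma(α+n, β+T).
Posterior: Gamma(6.75+12, 3.03+17.12) = Gamma(18.75, 20.15).
Posterior mean of λ = α/β = 18.75/20.15 = 0.9305.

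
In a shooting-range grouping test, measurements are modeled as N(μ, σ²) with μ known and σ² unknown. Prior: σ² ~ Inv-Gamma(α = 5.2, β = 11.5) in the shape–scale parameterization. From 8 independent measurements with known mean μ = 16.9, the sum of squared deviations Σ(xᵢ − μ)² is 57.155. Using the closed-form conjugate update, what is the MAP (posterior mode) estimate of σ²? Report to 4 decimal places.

3.9292

With known mean μ and an Inverse-Gamma(α, β) prior on σ², the Normal likelihood is conjugate: posterior is Inv-Gamma(α + n/2, β + Σ(xᵢ−μ)²/2).
Posterior: Inv-Gamma(5.2 + 8/2, 11.5 + 57.155/2) = Inv-Gamma(9.20, 40.0775).
Mode = β/(α+1) = 40.0775/10.20 = 3.9292.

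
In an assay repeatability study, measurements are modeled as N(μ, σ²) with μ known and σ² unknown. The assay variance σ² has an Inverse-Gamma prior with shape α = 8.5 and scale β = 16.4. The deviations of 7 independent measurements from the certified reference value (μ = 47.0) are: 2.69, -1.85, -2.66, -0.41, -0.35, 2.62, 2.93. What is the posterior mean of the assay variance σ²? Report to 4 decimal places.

3.0125

With known mean μ and an Inverse-Gamma(α, β) prior on σ², the Normal likelihood is conjugate: posterior is Inv-Gamma(α + n/2, β + Σ(xᵢ−μ)²/2).
Σ(xᵢ−μ)² = (2.69)² + (-1.85)² + (-2.66)² + (-0.41)² + (-0.35)² + (2.62)² + (2.93)² = 33.4741.
Posterior: Inv-Gamma(8.5 + 7/2, 16.4 + 33.4741/2) = Inv-Gamma(12.00, 33.13705).
E[σ²|data] = β/(α−1) = 33.13705/11.00 = 3.0125.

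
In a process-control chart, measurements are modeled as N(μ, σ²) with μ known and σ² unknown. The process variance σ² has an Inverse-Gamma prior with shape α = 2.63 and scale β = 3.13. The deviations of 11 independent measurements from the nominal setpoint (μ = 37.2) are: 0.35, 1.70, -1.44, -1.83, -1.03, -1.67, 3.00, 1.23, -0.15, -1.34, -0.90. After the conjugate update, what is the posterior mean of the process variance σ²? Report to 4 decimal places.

With known mean μ and an Inverse-Gamma(α, β) prior on σ², the Normal likelihood is conjugate: posterior is Inv-Gamma(α + n/2, β + Σ(xᵢ−μ)²/2).
Σ(xᵢ−μ)² = (0.35)² + (1.70)² + (-1.44)² + (-1.83)² + (-1.03)² + (-1.67)² + (3.00)² + (1.23)² + (-0.15)² + (-1.34)² + (-0.90)² = 25.4258.
Posterior: Inv-Gamma(2.63 + 11/2, 3.13 + 25.4258/2) = Inv-Gamma(8.13, 15.84290).
E[σ²|data] = β/(α−1) = 15.84290/7.13 = 2.2220.

2.2220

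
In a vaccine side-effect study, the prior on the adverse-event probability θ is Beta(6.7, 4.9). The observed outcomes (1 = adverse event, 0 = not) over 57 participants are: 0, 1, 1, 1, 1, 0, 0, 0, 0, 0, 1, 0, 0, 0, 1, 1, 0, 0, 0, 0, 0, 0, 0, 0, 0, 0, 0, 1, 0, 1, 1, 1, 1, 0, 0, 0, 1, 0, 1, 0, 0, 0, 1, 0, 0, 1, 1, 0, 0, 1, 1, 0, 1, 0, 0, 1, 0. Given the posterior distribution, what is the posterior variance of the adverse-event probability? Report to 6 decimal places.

0.003459

The Beta prior is conjugate to a Binomial/Bernoulli likelihood; the update adds successes to α and failures to β.
Posterior: Beta(α+k, β+n−k) = Beta(6.7+21, 4.9+36) = Beta(27.7, 40.9).
Var = αβ/((α+β)²(α+β+1)) = 27.7·40.9/(68.6²·69.6) = 0.003459.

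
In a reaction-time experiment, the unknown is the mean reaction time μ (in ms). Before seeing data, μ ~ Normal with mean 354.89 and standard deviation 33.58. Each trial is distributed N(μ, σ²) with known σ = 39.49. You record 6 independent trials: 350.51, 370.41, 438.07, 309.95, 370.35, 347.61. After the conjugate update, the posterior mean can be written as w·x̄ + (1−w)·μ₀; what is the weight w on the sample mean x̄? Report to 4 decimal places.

0.8127

For Normal data with known variance σ², a Normal(μ₀, σ₀²) prior on μ is conjugate. Posterior precision = 1/σ₀² + n/σ²; posterior mean is the precision-weighted average of μ₀ and x̄.
σ₀² = 33.58² = 1127.6164, σ² = 39.49² = 1559.4601. Prior precision 1/σ₀² = 1/1127.6164; data precision n/σ² = 6/1559.4601.
w = (n/σ²)/(1/σ₀² + n/σ²) = n·σ₀²/(σ² + n·σ₀²) = 6·1127.6164/(1559.4601 + 6·1127.6164) = 6765.6984/8325.1585 = 0.8127.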